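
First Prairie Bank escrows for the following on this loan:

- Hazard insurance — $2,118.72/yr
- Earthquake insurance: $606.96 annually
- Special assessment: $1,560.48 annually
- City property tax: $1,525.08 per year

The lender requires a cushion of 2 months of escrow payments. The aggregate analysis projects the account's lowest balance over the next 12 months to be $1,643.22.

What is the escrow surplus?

$674.68

Hazard insurance — $2,118.72
Earthquake insurance — $606.96
Special assessment — $1,560.48
City property tax — $1,525.08
Annual escrow total = $5,811.24
Monthly = $5,811.24 ÷ 12 = $484.27
Cushion = 2 × $484.27 = $968.54
Surplus = $1,643.22 − $968.54 = $674.68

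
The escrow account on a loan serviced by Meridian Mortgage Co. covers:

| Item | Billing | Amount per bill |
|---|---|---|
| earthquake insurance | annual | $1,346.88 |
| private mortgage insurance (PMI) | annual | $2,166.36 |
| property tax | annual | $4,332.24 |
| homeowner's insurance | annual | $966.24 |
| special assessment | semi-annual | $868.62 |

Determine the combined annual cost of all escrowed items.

Earthquake insurance — $1,346.88
Private mortgage insurance (PMI) — $2,166.36
Property tax — $4,332.24
Homeowner's insurance — $966.24
Special assessment — $868.62 × 2 = $1,737.24
Total per year = $1,346.88 + $2,166.36 + $4,332.24 + $966.24 + $1,737.24 = $10,548.96

$10,548.96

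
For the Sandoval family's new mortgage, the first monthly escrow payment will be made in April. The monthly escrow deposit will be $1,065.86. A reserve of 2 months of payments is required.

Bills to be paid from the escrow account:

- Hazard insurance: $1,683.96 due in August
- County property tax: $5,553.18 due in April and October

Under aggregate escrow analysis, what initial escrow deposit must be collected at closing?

Cushion = 2 × $1,065.86 = $2,131.72
Trial balance (start $0, +$1,065.86 each month, − disbursements):
  Apr: +$1,065.86 − $5,553.18 → -$4,487.32
  May: +$1,065.86 → -$3,421.46
  Jun: +$1,065.86 → -$2,355.60
  Jul: +$1,065.86 → -$1,289.74
  Aug: +$1,065.86 − $1,683.96 → -$1,907.84
  Sep: +$1,065.86 → -$841.98
  Oct: +$1,065.86 − $5,553.18 → -$5,329.30
  Nov: +$1,065.86 → -$4,263.44
  Dec: +$1,065.86 → -$3,197.58
  Jan: +$1,065.86 → -$2,131.72
  Feb: +$1,065.86 → -$1,065.86
  Mar: +$1,065.86 → $0.00
Lowest trial balance = -$5,329.30 (Oct)
Initial deposit = cushion − low point = $2,131.72 − (-$5,329.30) = $7,461.02

$7,461.02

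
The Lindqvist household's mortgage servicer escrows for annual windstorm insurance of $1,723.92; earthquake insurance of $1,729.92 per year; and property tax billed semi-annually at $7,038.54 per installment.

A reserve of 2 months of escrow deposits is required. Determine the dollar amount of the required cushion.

Windstorm insurance — $1,723.92 per year
Earthquake insurance — $1,729.92 per year
Property tax — $7,038.54 × 2 = $14,077.08 per year
Annual escrow total = $1,723.92 + $1,729.92 + $14,077.08 = $17,530.92
Base monthly escrow = $17,530.92 / 12 = $1,460.91
Reserve = 2 × $1,460.91 = $2,921.82

$2,921.82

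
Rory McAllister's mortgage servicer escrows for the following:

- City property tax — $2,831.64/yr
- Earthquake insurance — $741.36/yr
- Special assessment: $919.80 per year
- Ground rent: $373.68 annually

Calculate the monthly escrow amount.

$405.54

City property tax: $2,831.64 per year
Earthquake insurance: $741.36 per year
Special assessment: $919.80 per year
Ground rent: $373.68 per year
Total annual escrow = $2,831.64 + $741.36 + $919.80 + $373.68 = $4,866.48
Base monthly escrow = $4,866.48 ÷ 12 = $405.54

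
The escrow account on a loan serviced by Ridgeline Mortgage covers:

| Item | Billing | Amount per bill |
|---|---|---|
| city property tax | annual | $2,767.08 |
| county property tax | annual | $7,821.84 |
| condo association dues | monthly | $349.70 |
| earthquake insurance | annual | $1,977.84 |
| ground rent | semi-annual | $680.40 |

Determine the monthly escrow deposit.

City property tax — $2,767.08 per year
County property tax — $7,821.84 per year
Condo association dues — $349.70 × 12 = $4,196.40 per year
Earthquake insurance — $1,977.84 per year
Ground rent — $680.40 × 2 = $1,360.80 per year
Total per year = $2,767.08 + $7,821.84 + $4,196.40 + $1,977.84 + $1,360.80 = $18,123.96
Base monthly escrow = $18,123.96 ÷ 12 = $1,510.33

$1,510.33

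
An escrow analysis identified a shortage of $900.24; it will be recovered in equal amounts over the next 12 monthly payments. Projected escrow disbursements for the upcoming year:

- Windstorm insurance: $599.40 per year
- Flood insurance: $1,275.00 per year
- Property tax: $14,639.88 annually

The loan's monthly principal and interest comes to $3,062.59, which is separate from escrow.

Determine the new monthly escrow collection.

Windstorm insurance = $599.40/yr
Flood insurance = $1,275.00/yr
Property tax = $14,639.88/yr
Total annual escrow = $599.40 + $1,275.00 + $14,639.88 = $16,514.28
Base monthly escrow = $16,514.28 ÷ 12 = $1,376.19
Monthly shortage recovery: $900.24 ÷ 12 = $75.02
Adjusted monthly = $1,376.19 + $75.02 = $1,451.21

$1,451.21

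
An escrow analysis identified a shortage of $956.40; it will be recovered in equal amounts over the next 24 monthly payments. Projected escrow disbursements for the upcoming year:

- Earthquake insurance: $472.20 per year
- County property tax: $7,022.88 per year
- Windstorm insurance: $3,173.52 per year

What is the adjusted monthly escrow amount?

Earthquake insurance = $472.20 annually
County property tax = $7,022.88 annually
Windstorm insurance = $3,173.52 annually
Total annual escrow = $10,668.60
Base monthly escrow = $10,668.60 ÷ 12 = $889.05
Shortage per month = $956.40 / 24 = $39.85
Adjusted monthly = $889.05 + $39.85 = $928.90

$928.90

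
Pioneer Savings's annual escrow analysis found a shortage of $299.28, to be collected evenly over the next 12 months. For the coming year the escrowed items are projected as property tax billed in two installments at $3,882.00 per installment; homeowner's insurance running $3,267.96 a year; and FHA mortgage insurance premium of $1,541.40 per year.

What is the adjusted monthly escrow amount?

$1,072.72

Property tax — $3,882.00 × 2 = $7,764.00 per year
Homeowner's insurance — $3,267.96 per year
FHA mortgage insurance premium — $1,541.40 per year
Combined annual = $7,764.00 + $3,267.96 + $1,541.40 = $12,573.36
Base monthly escrow = $12,573.36 / 12 = $1,047.78
Monthly shortage recovery: $299.28 / 12 = $24.94
Adjusted monthly = $1,047.78 + $24.94 = $1,072.72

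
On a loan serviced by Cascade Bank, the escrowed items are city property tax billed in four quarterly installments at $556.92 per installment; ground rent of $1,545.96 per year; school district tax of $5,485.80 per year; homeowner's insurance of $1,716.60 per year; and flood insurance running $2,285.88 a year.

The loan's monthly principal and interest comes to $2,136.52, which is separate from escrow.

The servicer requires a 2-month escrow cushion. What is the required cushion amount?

City property tax = $556.92 × 4 = $2,227.68 annually
Ground rent = $1,545.96 annually
School district tax = $5,485.80 annually
Homeowner's insurance = $1,716.60 annually
Flood insurance = $2,285.88 annually
Yearly total = $13,261.92
Monthly escrow = $13,261.92 ÷ 12 = $1,105.16
Reserve = 2 × $1,105.16 = $2,210.32

$2,210.32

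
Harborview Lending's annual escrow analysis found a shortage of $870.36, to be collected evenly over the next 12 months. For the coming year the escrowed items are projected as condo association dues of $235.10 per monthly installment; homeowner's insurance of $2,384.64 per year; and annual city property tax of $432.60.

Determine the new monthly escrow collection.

Condo association dues: $235.10 × 12 = $2,821.20/yr
Homeowner's insurance: $2,384.64/yr
City property tax: $432.60/yr
Annual escrow total = $2,821.20 + $2,384.64 + $432.60 = $5,638.44
Monthly = $5,638.44 / 12 = $469.87
Shortage per month = $870.36 ÷ 12 = $72.53
New monthly escrow = $469.87 + $72.53 = $542.40

$542.40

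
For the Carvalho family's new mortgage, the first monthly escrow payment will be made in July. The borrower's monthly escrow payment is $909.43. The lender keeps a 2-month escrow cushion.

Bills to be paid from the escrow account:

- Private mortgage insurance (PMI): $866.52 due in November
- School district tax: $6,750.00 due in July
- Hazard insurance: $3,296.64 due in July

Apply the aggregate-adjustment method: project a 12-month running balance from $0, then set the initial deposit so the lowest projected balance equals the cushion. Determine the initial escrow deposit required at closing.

Cushion = 2 × $909.43 = $1,818.86
Trial balance (start $0, +$909.43 each month, − disbursements):
  Jul: +$909.43 − $10,046.64 → -$9,137.21
  Aug: +$909.43 → -$8,227.78
  Sep: +$909.43 → -$7,318.35
  Oct: +$909.43 → -$6,408.92
  Nov: +$909.43 − $866.52 → -$6,366.01
  Dec: +$909.43 → -$5,456.58
  Jan: +$909.43 → -$4,547.15
  Feb: +$909.43 → -$3,637.72
  Mar: +$909.43 → -$2,728.29
  Apr: +$909.43 → -$1,818.86
  May: +$909.43 → -$909.43
  Jun: +$909.43 → $0.00
Lowest trial balance = -$9,137.21 (Jul)
Initial deposit = cushion − low point = $1,818.86 − (-$9,137.21) = $10,956.07

$10,956.07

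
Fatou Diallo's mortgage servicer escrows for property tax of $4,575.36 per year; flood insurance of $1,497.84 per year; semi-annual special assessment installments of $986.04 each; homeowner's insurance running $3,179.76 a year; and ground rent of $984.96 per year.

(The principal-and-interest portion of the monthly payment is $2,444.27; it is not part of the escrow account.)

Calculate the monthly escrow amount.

Property tax: $4,575.36
Flood insurance: $1,497.84
Special assessment: $986.04 × 2 = $1,972.08
Homeowner's insurance: $3,179.76
Ground rent: $984.96
Combined annual = $12,210.00
Per month = $12,210.00 ÷ 12 = $1,017.50

$1,017.50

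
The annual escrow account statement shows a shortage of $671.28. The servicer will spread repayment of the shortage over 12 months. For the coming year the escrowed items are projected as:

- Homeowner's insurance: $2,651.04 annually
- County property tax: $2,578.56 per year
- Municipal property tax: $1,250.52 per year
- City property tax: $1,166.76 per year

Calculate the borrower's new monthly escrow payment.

$693.18

Homeowner's insurance — $2,651.04 per year
County property tax — $2,578.56 per year
Municipal property tax — $1,250.52 per year
City property tax — $1,166.76 per year
Total annual escrow = $7,646.88
Monthly escrow = $7,646.88 / 12 = $637.24
Shortage per month = $671.28 ÷ 12 = $55.94
Adjusted monthly = $637.24 + $55.94 = $693.18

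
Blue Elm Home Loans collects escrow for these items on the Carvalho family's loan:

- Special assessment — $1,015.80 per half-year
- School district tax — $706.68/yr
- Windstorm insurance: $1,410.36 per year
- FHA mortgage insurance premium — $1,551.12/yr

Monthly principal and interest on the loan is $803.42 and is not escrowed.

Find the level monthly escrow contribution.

$474.98

Special assessment — $1,015.80 × 2 = $2,031.60 annually
School district tax — $706.68 annually
Windstorm insurance — $1,410.36 annually
FHA mortgage insurance premium — $1,551.12 annually
Combined annual = $2,031.60 + $706.68 + $1,410.36 + $1,551.12 = $5,699.76
Monthly = $5,699.76 / 12 = $474.98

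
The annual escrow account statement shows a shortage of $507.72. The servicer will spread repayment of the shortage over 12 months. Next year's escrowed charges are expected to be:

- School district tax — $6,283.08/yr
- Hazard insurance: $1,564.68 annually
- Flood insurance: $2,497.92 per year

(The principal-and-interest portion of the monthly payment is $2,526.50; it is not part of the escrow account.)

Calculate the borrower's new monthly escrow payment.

School district tax — $6,283.08/yr
Hazard insurance — $1,564.68/yr
Flood insurance — $2,497.92/yr
Combined annual = $10,345.68
Base monthly escrow = $10,345.68 / 12 = $862.14
Shortage spread = $507.72 ÷ 12 = $42.31/mo
New monthly escrow = $862.14 + $42.31 = $904.45

$904.45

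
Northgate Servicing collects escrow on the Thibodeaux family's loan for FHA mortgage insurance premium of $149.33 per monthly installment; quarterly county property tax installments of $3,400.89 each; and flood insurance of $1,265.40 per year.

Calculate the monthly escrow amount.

FHA mortgage insurance premium — $149.33 × 12 = $1,791.96 annually
County property tax — $3,400.89 × 4 = $13,603.56 annually
Flood insurance — $1,265.40 annually
Combined annual = $1,791.96 + $13,603.56 + $1,265.40 = $16,660.92
Per month = $16,660.92 / 12 = $1,388.41

$1,388.41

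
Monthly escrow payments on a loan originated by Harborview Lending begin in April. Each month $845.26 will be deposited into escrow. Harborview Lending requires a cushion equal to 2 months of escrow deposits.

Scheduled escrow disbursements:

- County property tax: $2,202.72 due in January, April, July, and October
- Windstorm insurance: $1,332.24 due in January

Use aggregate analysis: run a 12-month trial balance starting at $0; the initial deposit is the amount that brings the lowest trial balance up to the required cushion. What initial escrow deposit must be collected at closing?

Cushion = 2 × $845.26 = $1,690.52
Trial balance (start $0, +$845.26 each month, − disbursements):
  Apr: +$845.26 − $2,202.72 → -$1,357.46
  May: +$845.26 → -$512.20
  Jun: +$845.26 → $333.06
  Jul: +$845.26 − $2,202.72 → -$1,024.40
  Aug: +$845.26 → -$179.14
  Sep: +$845.26 → $666.12
  Oct: +$845.26 − $2,202.72 → -$691.34
  Nov: +$845.26 → $153.92
  Dec: +$845.26 → $999.18
  Jan: +$845.26 − $3,534.96 → -$1,690.52
  Feb: +$845.26 → -$845.26
  Mar: +$845.26 → $0.00
Lowest trial balance = -$1,690.52 (Jan)
Initial deposit = cushion − low point = $1,690.52 − (-$1,690.52) = $3,381.04

$3,381.04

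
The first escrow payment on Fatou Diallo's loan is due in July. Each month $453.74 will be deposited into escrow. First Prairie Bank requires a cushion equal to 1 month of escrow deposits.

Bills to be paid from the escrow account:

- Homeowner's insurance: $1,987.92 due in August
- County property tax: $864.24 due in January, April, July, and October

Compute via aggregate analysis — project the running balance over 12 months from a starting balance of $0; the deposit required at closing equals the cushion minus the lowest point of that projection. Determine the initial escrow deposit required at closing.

Cushion = 1 × $453.74 = $453.74
Trial balance (start $0, +$453.74 each month, − disbursements):
  Jul: +$453.74 − $864.24 → -$410.50
  Aug: +$453.74 − $1,987.92 → -$1,944.68
  Sep: +$453.74 → -$1,490.94
  Oct: +$453.74 − $864.24 → -$1,901.44
  Nov: +$453.74 → -$1,447.70
  Dec: +$453.74 → -$993.96
  Jan: +$453.74 − $864.24 → -$1,404.46
  Feb: +$453.74 → -$950.72
  Mar: +$453.74 → -$496.98
  Apr: +$453.74 − $864.24 → -$907.48
  May: +$453.74 → -$453.74
  Jun: +$453.74 → $0.00
Lowest trial balance = -$1,944.68 (Aug)
Initial deposit = cushion − low point = $453.74 − (-$1,944.68) = $2,398.42

$2,398.42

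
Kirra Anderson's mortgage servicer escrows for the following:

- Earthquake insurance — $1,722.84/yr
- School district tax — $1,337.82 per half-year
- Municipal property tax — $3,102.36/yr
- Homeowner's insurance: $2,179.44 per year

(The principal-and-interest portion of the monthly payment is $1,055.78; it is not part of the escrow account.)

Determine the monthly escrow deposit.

Earthquake insurance: $1,722.84
School district tax: $1,337.82 × 2 = $2,675.64
Municipal property tax: $3,102.36
Homeowner's insurance: $2,179.44
Annual escrow total = $1,722.84 + $2,675.64 + $3,102.36 + $2,179.44 = $9,680.28
Base monthly escrow = $9,680.28 / 12 = $806.69

$806.69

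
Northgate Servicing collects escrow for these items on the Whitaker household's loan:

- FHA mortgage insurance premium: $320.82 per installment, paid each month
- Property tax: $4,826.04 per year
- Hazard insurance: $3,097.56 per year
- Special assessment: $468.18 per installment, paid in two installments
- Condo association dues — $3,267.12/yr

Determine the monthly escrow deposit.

$1,331.41

FHA mortgage insurance premium — $320.82 × 12 = $3,849.84/yr
Property tax — $4,826.04/yr
Hazard insurance — $3,097.56/yr
Special assessment — $468.18 × 2 = $936.36/yr
Condo association dues — $3,267.12/yr
Total annual escrow = $3,849.84 + $4,826.04 + $3,097.56 + $936.36 + $3,267.12 = $15,976.92
Per month = $15,976.92 ÷ 12 = $1,331.41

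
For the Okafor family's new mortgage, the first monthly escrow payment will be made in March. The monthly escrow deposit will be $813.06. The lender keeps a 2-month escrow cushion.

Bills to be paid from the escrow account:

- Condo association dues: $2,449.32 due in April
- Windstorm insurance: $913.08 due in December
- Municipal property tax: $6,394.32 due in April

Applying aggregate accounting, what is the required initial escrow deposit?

$8,843.64

Cushion = 2 × $813.06 = $1,626.12
Trial balance (start $0, +$813.06 each month, − disbursements):
  Mar: +$813.06 → $813.06
  Apr: +$813.06 − $8,843.64 → -$7,217.52
  May: +$813.06 → -$6,404.46
  Jun: +$813.06 → -$5,591.40
  Jul: +$813.06 → -$4,778.34
  Aug: +$813.06 → -$3,965.28
  Sep: +$813.06 → -$3,152.22
  Oct: +$813.06 → -$2,339.16
  Nov: +$813.06 → -$1,526.10
  Dec: +$813.06 − $913.08 → -$1,626.12
  Jan: +$813.06 → -$813.06
  Feb: +$813.06 → $0.00
Lowest trial balance = -$7,217.52 (Apr)
Initial deposit = cushion − low point = $1,626.12 − (-$7,217.52) = $8,843.64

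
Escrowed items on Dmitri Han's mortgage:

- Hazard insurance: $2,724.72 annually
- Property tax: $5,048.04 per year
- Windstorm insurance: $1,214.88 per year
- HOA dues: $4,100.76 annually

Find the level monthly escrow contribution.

$1,090.70

Hazard insurance: $2,724.72
Property tax: $5,048.04
Windstorm insurance: $1,214.88
HOA dues: $4,100.76
Combined annual = $13,088.40
Base monthly escrow = $13,088.40 ÷ 12 = $1,090.70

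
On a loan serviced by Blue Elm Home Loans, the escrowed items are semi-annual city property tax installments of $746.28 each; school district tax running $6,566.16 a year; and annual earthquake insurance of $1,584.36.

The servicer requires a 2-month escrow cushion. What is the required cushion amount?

City property tax = $746.28 × 2 = $1,492.56/yr
School district tax = $6,566.16/yr
Earthquake insurance = $1,584.36/yr
Total per year = $1,492.56 + $6,566.16 + $1,584.36 = $9,643.08
Base monthly escrow = $9,643.08 ÷ 12 = $803.59
Reserve = 2 × $803.59 = $1,607.18

$1,607.18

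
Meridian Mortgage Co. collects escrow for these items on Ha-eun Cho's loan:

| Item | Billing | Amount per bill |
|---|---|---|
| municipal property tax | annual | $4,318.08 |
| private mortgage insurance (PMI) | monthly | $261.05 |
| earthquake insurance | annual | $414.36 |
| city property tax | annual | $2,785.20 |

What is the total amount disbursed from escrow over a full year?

$10,650.24

Municipal property tax: $4,318.08
Private mortgage insurance (PMI): $261.05 × 12 = $3,132.60
Earthquake insurance: $414.36
City property tax: $2,785.20
Yearly total = $4,318.08 + $3,132.60 + $414.36 + $2,785.20 = $10,650.24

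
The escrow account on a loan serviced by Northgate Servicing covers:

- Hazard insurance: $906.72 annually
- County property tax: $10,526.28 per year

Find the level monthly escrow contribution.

Hazard insurance = $906.72
County property tax = $10,526.28
Combined annual = $906.72 + $10,526.28 = $11,433.00
Base monthly escrow = $11,433.00 ÷ 12 = $952.75

$952.75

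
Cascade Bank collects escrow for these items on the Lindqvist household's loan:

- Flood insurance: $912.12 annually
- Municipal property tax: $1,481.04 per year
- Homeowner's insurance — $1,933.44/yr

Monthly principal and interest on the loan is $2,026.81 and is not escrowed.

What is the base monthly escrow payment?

Flood insurance = $912.12 per year
Municipal property tax = $1,481.04 per year
Homeowner's insurance = $1,933.44 per year
Total per year = $912.12 + $1,481.04 + $1,933.44 = $4,326.60
Per month = $4,326.60 ÷ 12 = $360.55

$360.55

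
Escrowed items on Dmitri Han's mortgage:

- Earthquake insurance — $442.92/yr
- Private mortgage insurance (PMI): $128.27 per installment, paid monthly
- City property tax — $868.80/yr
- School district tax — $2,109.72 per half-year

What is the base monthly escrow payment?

$589.20

Earthquake insurance = $442.92 per year
Private mortgage insurance (PMI) = $128.27 × 12 = $1,539.24 per year
City property tax = $868.80 per year
School district tax = $2,109.72 × 2 = $4,219.44 per year
Yearly total = $7,070.40
Monthly escrow = $7,070.40 / 12 = $589.20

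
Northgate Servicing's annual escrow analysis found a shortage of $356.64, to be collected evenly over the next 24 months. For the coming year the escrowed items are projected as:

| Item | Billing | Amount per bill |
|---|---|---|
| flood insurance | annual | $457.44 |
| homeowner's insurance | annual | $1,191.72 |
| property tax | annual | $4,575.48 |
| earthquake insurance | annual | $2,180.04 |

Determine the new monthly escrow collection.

Flood insurance = $457.44 per year
Homeowner's insurance = $1,191.72 per year
Property tax = $4,575.48 per year
Earthquake insurance = $2,180.04 per year
Total per year = $457.44 + $1,191.72 + $4,575.48 + $2,180.04 = $8,404.68
Per month = $8,404.68 / 12 = $700.39
Monthly shortage recovery: $356.64 ÷ 24 = $14.86
New monthly escrow = $700.39 + $14.86 = $715.25

$715.25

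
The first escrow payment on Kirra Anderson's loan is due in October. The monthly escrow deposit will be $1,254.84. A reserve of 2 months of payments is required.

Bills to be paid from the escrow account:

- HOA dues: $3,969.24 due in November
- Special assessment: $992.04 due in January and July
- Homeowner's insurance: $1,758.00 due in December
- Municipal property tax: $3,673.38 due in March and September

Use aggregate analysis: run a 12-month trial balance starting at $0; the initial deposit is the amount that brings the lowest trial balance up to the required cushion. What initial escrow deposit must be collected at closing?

Cushion = 2 × $1,254.84 = $2,509.68
Trial balance (start $0, +$1,254.84 each month, − disbursements):
  Oct: +$1,254.84 → $1,254.84
  Nov: +$1,254.84 − $3,969.24 → -$1,459.56
  Dec: +$1,254.84 − $1,758.00 → -$1,962.72
  Jan: +$1,254.84 − $992.04 → -$1,699.92
  Feb: +$1,254.84 → -$445.08
  Mar: +$1,254.84 − $3,673.38 → -$2,863.62
  Apr: +$1,254.84 → -$1,608.78
  May: +$1,254.84 → -$353.94
  Jun: +$1,254.84 → $900.90
  Jul: +$1,254.84 − $992.04 → $1,163.70
  Aug: +$1,254.84 → $2,418.54
  Sep: +$1,254.84 − $3,673.38 → $0.00
Lowest trial balance = -$2,863.62 (Mar)
Initial deposit = cushion − low point = $2,509.68 − (-$2,863.62) = $5,373.30

$5,373.30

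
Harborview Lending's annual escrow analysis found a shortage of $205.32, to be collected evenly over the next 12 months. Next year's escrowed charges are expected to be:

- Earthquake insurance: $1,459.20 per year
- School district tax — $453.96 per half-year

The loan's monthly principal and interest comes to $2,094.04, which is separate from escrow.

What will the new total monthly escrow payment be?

Earthquake insurance: $1,459.20/yr
School district tax: $453.96 × 2 = $907.92/yr
Yearly total = $1,459.20 + $907.92 = $2,367.12
Base monthly escrow = $2,367.12 ÷ 12 = $197.26
Shortage per month = $205.32 ÷ 12 = $17.11
New monthly escrow = $197.26 + $17.11 = $214.37

$214.37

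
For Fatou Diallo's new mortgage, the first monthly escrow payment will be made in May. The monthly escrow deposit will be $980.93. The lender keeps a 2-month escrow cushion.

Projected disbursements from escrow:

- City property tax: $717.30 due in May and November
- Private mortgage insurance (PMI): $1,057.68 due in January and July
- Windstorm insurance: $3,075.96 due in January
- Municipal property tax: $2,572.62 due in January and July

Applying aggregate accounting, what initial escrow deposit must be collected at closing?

$4,904.65

Cushion = 2 × $980.93 = $1,961.86
Trial balance (start $0, +$980.93 each month, − disbursements):
  May: +$980.93 − $717.30 → $263.63
  Jun: +$980.93 → $1,244.56
  Jul: +$980.93 − $3,630.30 → -$1,404.81
  Aug: +$980.93 → -$423.88
  Sep: +$980.93 → $557.05
  Oct: +$980.93 → $1,537.98
  Nov: +$980.93 − $717.30 → $1,801.61
  Dec: +$980.93 → $2,782.54
  Jan: +$980.93 − $6,706.26 → -$2,942.79
  Feb: +$980.93 → -$1,961.86
  Mar: +$980.93 → -$980.93
  Apr: +$980.93 → $0.00
Lowest trial balance = -$2,942.79 (Jan)
Initial deposit = cushion − low point = $1,961.86 − (-$2,942.79) = $4,904.65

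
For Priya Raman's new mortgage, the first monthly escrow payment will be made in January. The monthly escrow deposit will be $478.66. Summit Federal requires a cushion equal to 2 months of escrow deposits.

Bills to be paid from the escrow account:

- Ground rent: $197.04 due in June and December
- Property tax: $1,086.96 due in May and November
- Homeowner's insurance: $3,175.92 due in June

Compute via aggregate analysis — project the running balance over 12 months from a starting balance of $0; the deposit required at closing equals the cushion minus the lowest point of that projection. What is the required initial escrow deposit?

Cushion = 2 × $478.66 = $957.32
Trial balance (start $0, +$478.66 each month, − disbursements):
  Jan: +$478.66 → $478.66
  Feb: +$478.66 → $957.32
  Mar: +$478.66 → $1,435.98
  Apr: +$478.66 → $1,914.64
  May: +$478.66 − $1,086.96 → $1,306.34
  Jun: +$478.66 − $3,372.96 → -$1,587.96
  Jul: +$478.66 → -$1,109.30
  Aug: +$478.66 → -$630.64
  Sep: +$478.66 → -$151.98
  Oct: +$478.66 → $326.68
  Nov: +$478.66 − $1,086.96 → -$281.62
  Dec: +$478.66 − $197.04 → $0.00
Lowest trial balance = -$1,587.96 (Jun)
Initial deposit = cushion − low point = $957.32 − (-$1,587.96) = $2,545.28

$2,545.28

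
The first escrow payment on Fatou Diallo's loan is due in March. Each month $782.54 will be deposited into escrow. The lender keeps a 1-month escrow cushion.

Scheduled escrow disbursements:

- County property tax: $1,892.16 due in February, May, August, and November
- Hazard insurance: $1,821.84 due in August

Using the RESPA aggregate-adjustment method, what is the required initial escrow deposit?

$1,693.46

Cushion = 1 × $782.54 = $782.54
Trial balance (start $0, +$782.54 each month, − disbursements):
  Mar: +$782.54 → $782.54
  Apr: +$782.54 → $1,565.08
  May: +$782.54 − $1,892.16 → $455.46
  Jun: +$782.54 → $1,238.00
  Jul: +$782.54 → $2,020.54
  Aug: +$782.54 − $3,714.00 → -$910.92
  Sep: +$782.54 → -$128.38
  Oct: +$782.54 → $654.16
  Nov: +$782.54 − $1,892.16 → -$455.46
  Dec: +$782.54 → $327.08
  Jan: +$782.54 → $1,109.62
  Feb: +$782.54 − $1,892.16 → $0.00
Lowest trial balance = -$910.92 (Aug)
Initial deposit = cushion − low point = $782.54 − (-$910.92) = $1,693.46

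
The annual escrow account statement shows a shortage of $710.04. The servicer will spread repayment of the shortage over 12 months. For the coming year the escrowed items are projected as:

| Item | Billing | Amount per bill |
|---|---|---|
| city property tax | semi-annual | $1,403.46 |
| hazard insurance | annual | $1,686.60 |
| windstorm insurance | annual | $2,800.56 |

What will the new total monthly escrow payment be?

$667.01

City property tax = $1,403.46 × 2 = $2,806.92/yr
Hazard insurance = $1,686.60/yr
Windstorm insurance = $2,800.56/yr
Total per year = $7,294.08
Monthly = $7,294.08 ÷ 12 = $607.84
Shortage per month = $710.04 ÷ 12 = $59.17
New monthly escrow = $607.84 + $59.17 = $667.01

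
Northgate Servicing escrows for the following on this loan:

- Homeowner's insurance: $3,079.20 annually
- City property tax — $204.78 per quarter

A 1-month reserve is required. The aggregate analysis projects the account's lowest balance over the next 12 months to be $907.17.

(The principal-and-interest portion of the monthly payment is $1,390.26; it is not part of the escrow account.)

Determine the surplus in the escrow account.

$582.31

Homeowner's insurance = $3,079.20 annually
City property tax = $204.78 × 4 = $819.12 annually
Combined annual = $3,079.20 + $819.12 = $3,898.32
Monthly = $3,898.32 / 12 = $324.86
Required reserve = 1 × $324.86 = $324.86
Surplus = $907.17 − $324.86 = $582.31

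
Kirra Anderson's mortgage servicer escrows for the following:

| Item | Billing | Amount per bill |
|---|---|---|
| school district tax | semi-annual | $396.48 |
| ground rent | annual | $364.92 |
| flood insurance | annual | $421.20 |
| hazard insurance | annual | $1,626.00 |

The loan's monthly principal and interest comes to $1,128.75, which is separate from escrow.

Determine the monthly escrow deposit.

$267.09

School district tax = $396.48 × 2 = $792.96
Ground rent = $364.92
Flood insurance = $421.20
Hazard insurance = $1,626.00
Combined annual = $792.96 + $364.92 + $421.20 + $1,626.00 = $3,205.08
Per month = $3,205.08 ÷ 12 = $267.09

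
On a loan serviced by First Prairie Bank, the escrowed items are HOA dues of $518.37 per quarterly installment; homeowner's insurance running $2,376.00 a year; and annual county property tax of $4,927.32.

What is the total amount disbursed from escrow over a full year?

$9,376.80

HOA dues: $518.37 × 4 = $2,073.48 per year
Homeowner's insurance: $2,376.00 per year
County property tax: $4,927.32 per year
Yearly total = $9,376.80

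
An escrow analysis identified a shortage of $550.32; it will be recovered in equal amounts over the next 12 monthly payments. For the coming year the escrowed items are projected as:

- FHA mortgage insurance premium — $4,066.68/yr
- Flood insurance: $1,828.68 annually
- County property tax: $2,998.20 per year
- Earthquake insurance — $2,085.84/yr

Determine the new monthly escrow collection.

FHA mortgage insurance premium: $4,066.68
Flood insurance: $1,828.68
County property tax: $2,998.20
Earthquake insurance: $2,085.84
Yearly total = $4,066.68 + $1,828.68 + $2,998.20 + $2,085.84 = $10,979.40
Monthly = $10,979.40 ÷ 12 = $914.95
Monthly shortage recovery: $550.32 / 12 = $45.86
Adjusted monthly = $914.95 + $45.86 = $960.81

$960.81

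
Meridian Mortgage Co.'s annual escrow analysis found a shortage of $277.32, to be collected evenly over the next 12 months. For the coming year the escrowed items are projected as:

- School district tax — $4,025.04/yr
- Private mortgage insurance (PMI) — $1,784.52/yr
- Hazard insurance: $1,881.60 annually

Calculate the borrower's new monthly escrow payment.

$664.04

School district tax: $4,025.04 per year
Private mortgage insurance (PMI): $1,784.52 per year
Hazard insurance: $1,881.60 per year
Yearly total = $4,025.04 + $1,784.52 + $1,881.60 = $7,691.16
Base monthly escrow = $7,691.16 / 12 = $640.93
Monthly shortage recovery: $277.32 / 12 = $23.11
New monthly escrow = $640.93 + $23.11 = $664.04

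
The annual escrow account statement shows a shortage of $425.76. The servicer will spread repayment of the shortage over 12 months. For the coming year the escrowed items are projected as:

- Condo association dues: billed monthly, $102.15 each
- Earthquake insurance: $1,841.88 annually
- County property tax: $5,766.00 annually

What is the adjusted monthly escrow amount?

Condo association dues = $102.15 × 12 = $1,225.80
Earthquake insurance = $1,841.88
County property tax = $5,766.00
Yearly total = $1,225.80 + $1,841.88 + $5,766.00 = $8,833.68
Monthly escrow = $8,833.68 ÷ 12 = $736.14
Shortage per month = $425.76 ÷ 12 = $35.48
Adjusted monthly = $736.14 + $35.48 = $771.62

$771.62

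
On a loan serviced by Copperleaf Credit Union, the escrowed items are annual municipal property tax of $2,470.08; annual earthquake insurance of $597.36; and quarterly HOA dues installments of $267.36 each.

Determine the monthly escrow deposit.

Municipal property tax = $2,470.08 per year
Earthquake insurance = $597.36 per year
HOA dues = $267.36 × 4 = $1,069.44 per year
Total annual escrow = $2,470.08 + $597.36 + $1,069.44 = $4,136.88
Base monthly escrow = $4,136.88 ÷ 12 = $344.74

$344.74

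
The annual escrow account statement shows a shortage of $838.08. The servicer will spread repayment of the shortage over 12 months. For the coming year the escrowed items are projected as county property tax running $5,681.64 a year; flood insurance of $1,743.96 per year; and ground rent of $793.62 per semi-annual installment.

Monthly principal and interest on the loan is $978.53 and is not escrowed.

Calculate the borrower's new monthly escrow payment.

$820.91

County property tax = $5,681.64
Flood insurance = $1,743.96
Ground rent = $793.62 × 2 = $1,587.24
Total per year = $9,012.84
Base monthly escrow = $9,012.84 / 12 = $751.07
Monthly shortage recovery: $838.08 / 12 = $69.84
Adjusted monthly = $751.07 + $69.84 = $820.91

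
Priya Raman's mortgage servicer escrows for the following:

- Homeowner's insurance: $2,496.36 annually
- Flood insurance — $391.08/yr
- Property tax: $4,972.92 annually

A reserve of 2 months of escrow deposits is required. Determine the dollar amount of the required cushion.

Homeowner's insurance: $2,496.36/yr
Flood insurance: $391.08/yr
Property tax: $4,972.92/yr
Total annual escrow = $2,496.36 + $391.08 + $4,972.92 = $7,860.36
Monthly = $7,860.36 ÷ 12 = $655.03
Cushion = 2 × $655.03 = $1,310.06

$1,310.06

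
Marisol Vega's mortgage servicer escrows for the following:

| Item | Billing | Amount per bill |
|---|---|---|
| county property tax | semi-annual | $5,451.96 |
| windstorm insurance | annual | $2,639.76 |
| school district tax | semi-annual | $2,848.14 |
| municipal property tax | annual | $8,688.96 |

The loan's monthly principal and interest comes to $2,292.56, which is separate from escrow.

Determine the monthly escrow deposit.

County property tax: $5,451.96 × 2 = $10,903.92
Windstorm insurance: $2,639.76
School district tax: $2,848.14 × 2 = $5,696.28
Municipal property tax: $8,688.96
Yearly total = $27,928.92
Per month = $27,928.92 / 12 = $2,327.41

$2,327.41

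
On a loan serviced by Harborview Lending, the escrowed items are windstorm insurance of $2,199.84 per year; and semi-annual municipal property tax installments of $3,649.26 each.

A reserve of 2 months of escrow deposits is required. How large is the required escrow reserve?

Windstorm insurance = $2,199.84/yr
Municipal property tax = $3,649.26 × 2 = $7,298.52/yr
Total per year = $2,199.84 + $7,298.52 = $9,498.36
Base monthly escrow = $9,498.36 ÷ 12 = $791.53
Required cushion = 2 × $791.53 = $1,583.06

$1,583.06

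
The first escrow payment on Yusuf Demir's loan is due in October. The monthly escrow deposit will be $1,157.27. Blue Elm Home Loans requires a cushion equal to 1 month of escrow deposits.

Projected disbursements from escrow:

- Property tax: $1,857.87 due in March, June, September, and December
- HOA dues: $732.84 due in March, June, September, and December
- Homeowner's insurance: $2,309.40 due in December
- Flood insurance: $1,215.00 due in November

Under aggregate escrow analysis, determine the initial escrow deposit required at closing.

Cushion = 1 × $1,157.27 = $1,157.27
Trial balance (start $0, +$1,157.27 each month, − disbursements):
  Oct: +$1,157.27 → $1,157.27
  Nov: +$1,157.27 − $1,215.00 → $1,099.54
  Dec: +$1,157.27 − $4,900.11 → -$2,643.30
  Jan: +$1,157.27 → -$1,486.03
  Feb: +$1,157.27 → -$328.76
  Mar: +$1,157.27 − $2,590.71 → -$1,762.20
  Apr: +$1,157.27 → -$604.93
  May: +$1,157.27 → $552.34
  Jun: +$1,157.27 − $2,590.71 → -$881.10
  Jul: +$1,157.27 → $276.17
  Aug: +$1,157.27 → $1,433.44
  Sep: +$1,157.27 − $2,590.71 → $0.00
Lowest trial balance = -$2,643.30 (Dec)
Initial deposit = cushion − low point = $1,157.27 − (-$2,643.30) = $3,800.57

$3,800.57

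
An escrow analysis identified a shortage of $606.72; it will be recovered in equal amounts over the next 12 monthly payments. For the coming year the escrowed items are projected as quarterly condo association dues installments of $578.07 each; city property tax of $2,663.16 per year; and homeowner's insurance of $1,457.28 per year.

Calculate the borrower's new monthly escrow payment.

Condo association dues: $578.07 × 4 = $2,312.28 annually
City property tax: $2,663.16 annually
Homeowner's insurance: $1,457.28 annually
Annual escrow total = $2,312.28 + $2,663.16 + $1,457.28 = $6,432.72
Monthly = $6,432.72 ÷ 12 = $536.06
Monthly shortage recovery: $606.72 ÷ 12 = $50.56
Adjusted monthly = $536.06 + $50.56 = $586.62

$586.62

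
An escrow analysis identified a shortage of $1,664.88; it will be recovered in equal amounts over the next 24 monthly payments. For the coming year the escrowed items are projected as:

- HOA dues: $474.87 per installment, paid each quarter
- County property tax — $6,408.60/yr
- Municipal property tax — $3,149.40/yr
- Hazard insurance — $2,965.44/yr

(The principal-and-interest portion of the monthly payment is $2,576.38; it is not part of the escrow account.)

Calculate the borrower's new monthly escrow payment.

HOA dues: $474.87 × 4 = $1,899.48 annually
County property tax: $6,408.60 annually
Municipal property tax: $3,149.40 annually
Hazard insurance: $2,965.44 annually
Yearly total = $14,422.92
Base monthly escrow = $14,422.92 ÷ 12 = $1,201.91
Monthly shortage recovery: $1,664.88 ÷ 24 = $69.37
Adjusted monthly = $1,201.91 + $69.37 = $1,271.28

$1,271.28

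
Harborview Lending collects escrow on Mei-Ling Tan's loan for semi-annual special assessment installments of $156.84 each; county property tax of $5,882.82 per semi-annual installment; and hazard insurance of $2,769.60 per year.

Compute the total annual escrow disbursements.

Special assessment: $156.84 × 2 = $313.68
County property tax: $5,882.82 × 2 = $11,765.64
Hazard insurance: $2,769.60
Annual escrow total = $14,848.92

$14,848.92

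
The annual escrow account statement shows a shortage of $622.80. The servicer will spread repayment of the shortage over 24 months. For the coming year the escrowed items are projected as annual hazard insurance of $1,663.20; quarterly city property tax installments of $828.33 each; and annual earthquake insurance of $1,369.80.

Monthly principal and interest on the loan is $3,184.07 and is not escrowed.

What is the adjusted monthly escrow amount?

$554.81

Hazard insurance: $1,663.20 annually
City property tax: $828.33 × 4 = $3,313.32 annually
Earthquake insurance: $1,369.80 annually
Total per year = $6,346.32
Monthly = $6,346.32 / 12 = $528.86
Shortage spread = $622.80 ÷ 24 = $25.95/mo
Adjusted monthly = $528.86 + $25.95 = $554.81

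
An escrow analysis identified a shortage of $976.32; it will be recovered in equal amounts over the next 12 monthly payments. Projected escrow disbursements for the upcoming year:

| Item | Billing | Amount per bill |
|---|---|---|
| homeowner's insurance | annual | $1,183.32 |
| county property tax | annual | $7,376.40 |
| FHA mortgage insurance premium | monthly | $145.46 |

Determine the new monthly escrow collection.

$940.13

Homeowner's insurance — $1,183.32
County property tax — $7,376.40
FHA mortgage insurance premium — $145.46 × 12 = $1,745.52
Annual escrow total = $1,183.32 + $7,376.40 + $1,745.52 = $10,305.24
Monthly = $10,305.24 / 12 = $858.77
Shortage spread = $976.32 ÷ 12 = $81.36/mo
New monthly escrow = $858.77 + $81.36 = $940.13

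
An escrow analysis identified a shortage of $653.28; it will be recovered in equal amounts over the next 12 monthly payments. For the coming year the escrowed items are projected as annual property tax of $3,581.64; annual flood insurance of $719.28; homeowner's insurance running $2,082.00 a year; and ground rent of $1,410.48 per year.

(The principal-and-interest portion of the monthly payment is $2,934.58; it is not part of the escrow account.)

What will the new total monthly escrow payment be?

Property tax = $3,581.64/yr
Flood insurance = $719.28/yr
Homeowner's insurance = $2,082.00/yr
Ground rent = $1,410.48/yr
Annual escrow total = $7,793.40
Monthly = $7,793.40 / 12 = $649.45
Monthly shortage recovery: $653.28 ÷ 12 = $54.44
New monthly escrow = $649.45 + $54.44 = $703.89

$703.89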